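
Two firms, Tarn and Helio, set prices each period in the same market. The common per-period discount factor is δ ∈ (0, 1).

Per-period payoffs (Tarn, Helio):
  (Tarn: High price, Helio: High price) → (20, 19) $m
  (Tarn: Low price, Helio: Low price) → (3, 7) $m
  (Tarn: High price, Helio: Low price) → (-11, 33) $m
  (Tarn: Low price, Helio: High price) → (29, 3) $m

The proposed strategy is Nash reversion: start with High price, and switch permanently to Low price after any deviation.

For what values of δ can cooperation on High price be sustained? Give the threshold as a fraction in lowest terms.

Tarn's threshold: (29−20)/(29−3) = 9/26.
Helio's threshold: (33−19)/(33−7) = 7/13.
9/26 < 7/13, so Helio binds and δ* = 7/13.

7/13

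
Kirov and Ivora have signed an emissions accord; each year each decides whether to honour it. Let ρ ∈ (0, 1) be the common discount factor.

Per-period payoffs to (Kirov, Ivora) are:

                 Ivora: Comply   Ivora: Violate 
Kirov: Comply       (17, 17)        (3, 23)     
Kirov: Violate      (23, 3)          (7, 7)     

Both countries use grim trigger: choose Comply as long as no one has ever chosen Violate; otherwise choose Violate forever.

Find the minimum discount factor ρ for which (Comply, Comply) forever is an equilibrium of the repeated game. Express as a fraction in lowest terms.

3/8

Cooperation forever yields 17 each period: 17/(1−ρ).
Deviating yields 23 once, then 7 forever: 23 + 7ρ/(1−ρ).
No profitable deviation requires 17/(1−ρ) ≥ 23 + 7ρ/(1−ρ).
Multiplying by (1−ρ): 17 ≥ 23(1−ρ) + 7ρ = 23 − 16ρ.
So 16ρ ≥ 6, i.e. ρ ≥ 6/16 = 3/8.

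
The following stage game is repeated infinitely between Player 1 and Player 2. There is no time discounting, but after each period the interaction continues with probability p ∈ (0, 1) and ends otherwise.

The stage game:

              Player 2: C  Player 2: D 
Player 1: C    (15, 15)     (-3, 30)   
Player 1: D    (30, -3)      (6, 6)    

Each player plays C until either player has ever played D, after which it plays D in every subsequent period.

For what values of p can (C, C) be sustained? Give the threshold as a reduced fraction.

Expected cooperation value is 15 + p·15 + p²·15 + … = 15/(1−p); deviation gives 30 + p·6/(1−p).
15 ≥ 30(1−p) + 6p ⇒ 24p ≥ 15 ⇒ p ≥ 15/24 = 5/8.

5/8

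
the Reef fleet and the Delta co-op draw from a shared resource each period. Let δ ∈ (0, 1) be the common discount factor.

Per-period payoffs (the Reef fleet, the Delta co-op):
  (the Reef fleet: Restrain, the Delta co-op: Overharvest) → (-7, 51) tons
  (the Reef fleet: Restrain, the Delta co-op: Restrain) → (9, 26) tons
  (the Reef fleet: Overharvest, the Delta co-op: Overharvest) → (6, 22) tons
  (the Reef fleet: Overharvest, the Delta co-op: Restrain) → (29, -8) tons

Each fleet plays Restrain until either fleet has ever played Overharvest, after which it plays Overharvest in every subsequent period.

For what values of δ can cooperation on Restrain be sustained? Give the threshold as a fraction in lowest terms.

20/23

the Reef fleet's threshold: (29−9)/(29−6) = 20/23.
the Delta co-op's threshold: (51−26)/(51−22) = 25/29.
20/23 > 25/29, so the Reef fleet binds and δ* = 20/23.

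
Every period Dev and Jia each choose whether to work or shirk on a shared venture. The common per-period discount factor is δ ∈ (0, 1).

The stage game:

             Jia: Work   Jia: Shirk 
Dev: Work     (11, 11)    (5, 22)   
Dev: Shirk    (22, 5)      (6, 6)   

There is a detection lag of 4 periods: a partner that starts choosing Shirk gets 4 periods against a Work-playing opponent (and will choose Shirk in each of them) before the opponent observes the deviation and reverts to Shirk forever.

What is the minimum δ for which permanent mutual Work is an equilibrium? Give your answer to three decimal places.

The best deviation is to choose Shirk for all 4 undetected periods, earning 22 each, then 6 forever once detected.
Deviation value: 22(1−δ^4)/(1−δ) + 6δ^4/(1−δ); cooperation value: 11/(1−δ).
IC: 11 ≥ 22(1−δ^4) + 6δ^4 = 22 − 16δ^4.
So δ^4 ≥ 11/16, giving δ ≥ (11/16)^(1/4) ≈ 0.911.

0.911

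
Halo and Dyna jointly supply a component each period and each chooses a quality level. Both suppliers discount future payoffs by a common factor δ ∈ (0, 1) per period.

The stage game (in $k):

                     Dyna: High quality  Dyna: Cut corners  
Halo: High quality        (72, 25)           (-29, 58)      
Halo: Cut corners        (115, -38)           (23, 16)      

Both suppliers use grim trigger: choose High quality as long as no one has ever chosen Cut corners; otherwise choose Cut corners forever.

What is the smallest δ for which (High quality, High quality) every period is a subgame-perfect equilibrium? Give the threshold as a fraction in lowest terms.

Halo: cooperation gives 72 each period; deviation gives 115 once then 23 forever.
  72/(1−δ) ≥ 115 + 23δ/(1−δ) ⇒ δ ≥ 43/92.
Dyna: cooperation gives 25 each period; deviation gives 58 once then 16 forever.
  δ ≥ 33/42 = 11/14.
Both must hold, so the binding constraint is Dyna's: δ ≥ 11/14.

11/14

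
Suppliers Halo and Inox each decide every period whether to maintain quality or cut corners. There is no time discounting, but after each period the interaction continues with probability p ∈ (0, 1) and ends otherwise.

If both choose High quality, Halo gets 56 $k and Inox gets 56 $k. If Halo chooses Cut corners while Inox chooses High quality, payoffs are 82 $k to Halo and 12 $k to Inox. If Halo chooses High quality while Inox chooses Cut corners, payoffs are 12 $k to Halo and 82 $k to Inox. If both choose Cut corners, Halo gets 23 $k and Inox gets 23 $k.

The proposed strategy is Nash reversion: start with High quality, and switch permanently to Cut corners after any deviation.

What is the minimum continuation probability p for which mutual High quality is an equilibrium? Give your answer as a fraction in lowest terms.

26/59

Expected cooperation value is 56 + p·56 + p²·56 + … = 56/(1−p); deviation gives 82 + p·23/(1−p).
56 ≥ 82(1−p) + 23p ⇒ 59p ≥ 26 ⇒ p ≥ 26/59.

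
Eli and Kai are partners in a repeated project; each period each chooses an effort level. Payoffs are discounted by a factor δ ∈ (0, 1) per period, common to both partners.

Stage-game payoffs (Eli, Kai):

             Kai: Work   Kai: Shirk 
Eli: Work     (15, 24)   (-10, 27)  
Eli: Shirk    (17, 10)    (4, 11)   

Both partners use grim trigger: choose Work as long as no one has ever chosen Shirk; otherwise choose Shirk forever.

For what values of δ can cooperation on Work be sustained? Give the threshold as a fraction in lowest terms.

Eli's threshold: (17−15)/(17−4) = 2/13.
Kai's threshold: (27−24)/(27−11) = 3/16.
2/13 < 3/16, so Kai binds and δ* = 3/16.

3/16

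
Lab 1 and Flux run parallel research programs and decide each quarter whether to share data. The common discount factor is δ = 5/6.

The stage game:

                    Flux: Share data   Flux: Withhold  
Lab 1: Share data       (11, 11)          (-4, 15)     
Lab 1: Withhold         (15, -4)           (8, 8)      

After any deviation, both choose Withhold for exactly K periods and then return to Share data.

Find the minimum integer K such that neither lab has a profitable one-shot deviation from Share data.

2

No profitable deviation requires (11−8)(δ+…+δ^K) ≥ 15−11, i.e. δ+…+δ^K ≥ 4/3 ≈ 1.3333.
With δ = 5/6, the partial sums are K=1: 0.8333, K=2: 1.5278.
K = 2 is the first length at which the sum reaches 1.3333.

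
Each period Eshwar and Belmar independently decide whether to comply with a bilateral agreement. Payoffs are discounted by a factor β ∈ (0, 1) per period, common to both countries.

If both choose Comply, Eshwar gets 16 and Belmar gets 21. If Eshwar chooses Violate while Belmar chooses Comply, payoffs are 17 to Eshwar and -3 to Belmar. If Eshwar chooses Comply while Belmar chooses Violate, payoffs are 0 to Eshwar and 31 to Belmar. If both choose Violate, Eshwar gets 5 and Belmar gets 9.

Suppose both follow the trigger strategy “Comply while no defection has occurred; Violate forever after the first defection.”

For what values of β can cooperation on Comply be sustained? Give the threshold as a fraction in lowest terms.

5/11

For Eshwar: deviation gain 17−16 = 1, per-period punishment loss 16−5 = 11. IC gives β ≥ 1/12.
For Belmar: gain 10, loss 12 per period, so β ≥ 10/22 = 5/11.
The tighter constraint is Belmar's, so cooperation needs β ≥ 5/11.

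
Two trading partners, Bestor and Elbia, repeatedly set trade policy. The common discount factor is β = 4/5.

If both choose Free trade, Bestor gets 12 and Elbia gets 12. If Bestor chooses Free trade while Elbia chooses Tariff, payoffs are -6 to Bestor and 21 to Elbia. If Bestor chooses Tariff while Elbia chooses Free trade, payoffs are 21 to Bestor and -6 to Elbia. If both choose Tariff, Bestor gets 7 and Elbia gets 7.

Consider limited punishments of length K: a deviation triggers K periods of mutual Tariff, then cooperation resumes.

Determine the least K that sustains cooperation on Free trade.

3

No profitable deviation requires (12−7)(β+…+β^K) ≥ 21−12, i.e. β+…+β^K ≥ 9/5 ≈ 1.8000.
With β = 4/5, the partial sums are K=1: 0.8000, K=2: 1.4400, K=3: 1.9520.
K = 3 is the first length at which the sum reaches 1.8000.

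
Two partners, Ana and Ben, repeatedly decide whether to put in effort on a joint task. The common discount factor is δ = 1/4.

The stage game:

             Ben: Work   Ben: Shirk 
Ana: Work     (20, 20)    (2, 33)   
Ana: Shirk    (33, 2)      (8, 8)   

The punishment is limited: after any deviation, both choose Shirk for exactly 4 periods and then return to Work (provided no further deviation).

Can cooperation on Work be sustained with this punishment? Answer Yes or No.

No

IC: δ+…+δ^4 ≥ (33−20)/(20−8) = 13/12.
At δ = 1/4: partial sum = 0.3320 < 1.0833. Cooperation not sustainable.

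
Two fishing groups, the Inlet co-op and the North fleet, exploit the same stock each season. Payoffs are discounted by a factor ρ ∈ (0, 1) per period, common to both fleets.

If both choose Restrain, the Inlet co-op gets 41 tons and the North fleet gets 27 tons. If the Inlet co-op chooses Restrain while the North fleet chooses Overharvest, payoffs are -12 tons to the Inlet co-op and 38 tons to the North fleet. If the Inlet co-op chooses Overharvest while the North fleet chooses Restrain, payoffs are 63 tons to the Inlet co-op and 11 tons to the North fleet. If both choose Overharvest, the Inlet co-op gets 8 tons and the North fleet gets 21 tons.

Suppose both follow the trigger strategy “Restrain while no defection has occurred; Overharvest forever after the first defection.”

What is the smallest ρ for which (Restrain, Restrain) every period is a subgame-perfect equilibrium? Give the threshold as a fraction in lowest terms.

the Inlet co-op: cooperation gives 41 each period; deviation gives 63 once then 8 forever.
  41/(1−ρ) ≥ 63 + 8ρ/(1−ρ) ⇒ ρ ≥ 22/55 = 2/5.
the North fleet: cooperation gives 27 each period; deviation gives 38 once then 21 forever.
  ρ ≥ 11/17.
Both must hold, so the binding constraint is the North fleet's: ρ ≥ 11/17.

11/17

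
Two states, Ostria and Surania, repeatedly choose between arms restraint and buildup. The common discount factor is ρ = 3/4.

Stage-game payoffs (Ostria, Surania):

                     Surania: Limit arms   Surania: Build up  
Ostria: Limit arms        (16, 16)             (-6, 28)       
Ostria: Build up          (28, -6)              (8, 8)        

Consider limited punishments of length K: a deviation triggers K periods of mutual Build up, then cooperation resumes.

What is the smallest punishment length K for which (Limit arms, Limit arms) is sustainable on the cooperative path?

3

Need Σ_{k=1}^{K} ρ^k ≥ (28−16)/(16−8) = 1.5000 at ρ = 3/4.
At K = 2 the sum is 1.3125 < 1.5000; at K = 3 it is 1.7344 ≥ 1.5000.
So the minimum punishment length is K = 3.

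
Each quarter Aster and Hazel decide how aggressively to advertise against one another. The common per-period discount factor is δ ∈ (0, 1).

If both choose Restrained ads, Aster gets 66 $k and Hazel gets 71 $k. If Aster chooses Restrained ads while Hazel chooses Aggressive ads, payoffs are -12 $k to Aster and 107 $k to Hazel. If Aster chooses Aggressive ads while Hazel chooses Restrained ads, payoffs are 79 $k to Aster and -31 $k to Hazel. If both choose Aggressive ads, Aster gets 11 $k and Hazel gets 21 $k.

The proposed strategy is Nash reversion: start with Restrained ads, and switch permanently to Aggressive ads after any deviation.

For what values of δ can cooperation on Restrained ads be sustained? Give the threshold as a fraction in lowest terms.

18/43

Aster: cooperation gives 66 each period; deviation gives 79 once then 11 forever.
  66/(1−δ) ≥ 79 + 11δ/(1−δ) ⇒ δ ≥ 13/68.
Hazel: cooperation gives 71 each period; deviation gives 107 once then 21 forever.
  δ ≥ 36/86 = 18/43.
Both must hold, so the binding constraint is Hazel's: δ ≥ 18/43.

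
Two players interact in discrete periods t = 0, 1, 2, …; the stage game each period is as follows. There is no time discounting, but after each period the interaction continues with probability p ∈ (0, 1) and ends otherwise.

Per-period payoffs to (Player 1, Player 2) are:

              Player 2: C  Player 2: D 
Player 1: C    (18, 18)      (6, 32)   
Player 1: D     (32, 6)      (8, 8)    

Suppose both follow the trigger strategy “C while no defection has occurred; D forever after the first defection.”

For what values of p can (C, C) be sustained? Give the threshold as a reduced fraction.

With no time discounting, the continuation probability p plays the role of the discount factor.
Grim-trigger IC: 18/(1−p) ≥ 32 + 8p/(1−p) ⇒ p ≥ (32−18)/(32−8) = 7/12.

7/12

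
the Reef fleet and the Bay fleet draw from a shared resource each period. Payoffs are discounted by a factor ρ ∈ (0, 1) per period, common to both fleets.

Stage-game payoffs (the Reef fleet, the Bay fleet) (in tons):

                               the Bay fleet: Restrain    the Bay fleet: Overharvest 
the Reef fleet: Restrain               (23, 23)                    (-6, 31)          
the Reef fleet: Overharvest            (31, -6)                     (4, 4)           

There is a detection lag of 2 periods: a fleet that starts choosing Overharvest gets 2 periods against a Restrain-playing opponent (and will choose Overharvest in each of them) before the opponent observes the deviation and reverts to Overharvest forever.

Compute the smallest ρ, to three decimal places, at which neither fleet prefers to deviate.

Deviating for the 2 undetected periods gains 31−23 = 8 per period over cooperation, then loses 23−4 = 19 per period forever once punishment starts.
Gain: 8(1 + ρ + … + ρ^1); loss: 19·ρ^2/(1−ρ).
No profitable deviation ⇔ 8(1−ρ^2) ≤ 19·ρ^2, i.e. ρ^2 ≥ 8/(8+19) = 8/27.
Hence ρ ≥ (8/27)^(1/2) ≈ 0.544.

0.544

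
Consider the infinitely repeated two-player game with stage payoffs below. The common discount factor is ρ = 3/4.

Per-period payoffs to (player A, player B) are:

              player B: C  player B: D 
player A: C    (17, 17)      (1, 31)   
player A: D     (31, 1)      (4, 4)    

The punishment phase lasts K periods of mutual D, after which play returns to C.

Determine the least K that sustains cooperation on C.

IC: ρ(1−ρ^K)/(1−ρ) ≥ (31−17)/(17−4) = 14/13.
With ρ = 3/4: need 1 − ρ^K ≥ 14/13·(1−3/4)/(3/4), i.e. ρ^K ≤ 0.6410.
Since (3/4)^1 = 0.7500 and (3/4)^2 = 0.5625, the smallest such K is 2.

2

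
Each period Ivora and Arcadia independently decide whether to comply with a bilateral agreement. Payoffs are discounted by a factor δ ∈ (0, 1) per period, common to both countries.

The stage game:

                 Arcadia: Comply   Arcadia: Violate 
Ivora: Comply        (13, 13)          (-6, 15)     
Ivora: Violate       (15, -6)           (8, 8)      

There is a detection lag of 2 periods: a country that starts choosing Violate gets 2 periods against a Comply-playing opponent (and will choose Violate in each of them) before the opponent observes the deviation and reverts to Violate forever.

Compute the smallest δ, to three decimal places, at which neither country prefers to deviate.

Deviating for the 2 undetected periods gains 15−13 = 2 per period over cooperation, then loses 13−8 = 5 per period forever once punishment starts.
Gain: 2(1 + δ + … + δ^1); loss: 5·δ^2/(1−δ).
No profitable deviation ⇔ 2(1−δ^2) ≤ 5·δ^2, i.e. δ^2 ≥ 2/(2+5) = 2/7.
Hence δ ≥ (2/7)^(1/2) ≈ 0.535.

0.535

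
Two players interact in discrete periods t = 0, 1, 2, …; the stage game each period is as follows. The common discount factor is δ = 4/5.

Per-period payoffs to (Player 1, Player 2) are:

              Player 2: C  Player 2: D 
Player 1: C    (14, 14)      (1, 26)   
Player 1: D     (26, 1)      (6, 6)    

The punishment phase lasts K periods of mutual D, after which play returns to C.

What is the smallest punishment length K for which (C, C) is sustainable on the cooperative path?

3

No profitable deviation requires (14−6)(δ+…+δ^K) ≥ 26−14, i.e. δ+…+δ^K ≥ 3/2 ≈ 1.5000.
With δ = 4/5, the partial sums are K=1: 0.8000, K=2: 1.4400, K=3: 1.9520.
K = 3 is the first length at which the sum reaches 1.5000.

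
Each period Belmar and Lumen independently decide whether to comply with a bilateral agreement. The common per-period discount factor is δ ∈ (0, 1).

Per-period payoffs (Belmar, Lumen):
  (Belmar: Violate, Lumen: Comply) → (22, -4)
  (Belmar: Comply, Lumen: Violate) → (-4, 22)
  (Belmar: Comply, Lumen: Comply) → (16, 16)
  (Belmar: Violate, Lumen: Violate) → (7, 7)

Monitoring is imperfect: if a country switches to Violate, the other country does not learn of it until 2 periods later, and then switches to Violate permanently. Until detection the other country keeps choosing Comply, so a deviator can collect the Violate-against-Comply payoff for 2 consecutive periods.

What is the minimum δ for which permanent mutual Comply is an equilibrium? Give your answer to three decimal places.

A deviator earns 22 for 2 periods, then 7 forever; cooperating earns 16 forever. Multiplying the IC by (1−δ):
16 ≥ 22(1−δ^2) + 7δ^2, so 15·δ^2 ≥ 6 and δ^2 ≥ 2/5.
δ ≥ (2/5)^(1/2) ≈ 0.632.

0.632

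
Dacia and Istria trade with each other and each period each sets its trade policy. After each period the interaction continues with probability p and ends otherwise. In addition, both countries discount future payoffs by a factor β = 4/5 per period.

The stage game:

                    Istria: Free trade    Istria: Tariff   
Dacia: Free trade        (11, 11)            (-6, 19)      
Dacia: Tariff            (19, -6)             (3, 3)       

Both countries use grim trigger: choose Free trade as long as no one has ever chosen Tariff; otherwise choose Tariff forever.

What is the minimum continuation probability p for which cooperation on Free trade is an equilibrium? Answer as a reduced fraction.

5/8

Expected continuation weight on next period's payoff is β·p = 4/5·p, which plays the role of the discount factor.
Cooperation requires 4/5·p ≥ (19−11)/(19−3) = 1/2, hence p ≥ 5/8.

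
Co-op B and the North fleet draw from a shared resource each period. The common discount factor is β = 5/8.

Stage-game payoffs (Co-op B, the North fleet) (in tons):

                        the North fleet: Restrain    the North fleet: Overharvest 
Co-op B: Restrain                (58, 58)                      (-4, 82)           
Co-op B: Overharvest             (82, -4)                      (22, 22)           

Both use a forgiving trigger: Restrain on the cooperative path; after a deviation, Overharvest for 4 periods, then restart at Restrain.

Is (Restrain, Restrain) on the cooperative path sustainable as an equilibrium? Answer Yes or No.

Yes

Comparing payoff streams over the 5 periods until play realigns: cooperate → 58(1+β+…+β^4); deviate → 82 + 22(β+…+β^4).
Cooperation is sustained iff (58−22)(β+…+β^4) ≥ 82−58.
β+…+β^4 = 5/8·(1−(5/8)^4)/(1−5/8) = 1.4124, and (82−58)/(58−22) = 0.6667.
1.4124 ≥ 0.6667, so cooperation is sustainable.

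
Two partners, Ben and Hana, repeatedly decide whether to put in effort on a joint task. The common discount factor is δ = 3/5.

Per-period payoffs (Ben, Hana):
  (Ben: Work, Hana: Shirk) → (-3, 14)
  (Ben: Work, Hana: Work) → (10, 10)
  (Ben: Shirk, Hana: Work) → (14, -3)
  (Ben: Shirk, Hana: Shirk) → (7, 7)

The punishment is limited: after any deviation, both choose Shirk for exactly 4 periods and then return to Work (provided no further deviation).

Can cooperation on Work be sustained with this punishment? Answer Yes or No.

A one-shot deviation gives 14 now, then 7 for 4 periods, then back to 10.
Gain from deviating: (14−10) today; loss: (10−7) in each of the next 4 periods.
No-deviation condition: (10−7)(δ+…+δ^4) ≥ 14−10, i.e. δ+…+δ^4 ≥ 4/3.
At δ = 3/5: δ+…+δ^4 = 1.3056 < 1.3333.
So cooperation is not sustainable.

No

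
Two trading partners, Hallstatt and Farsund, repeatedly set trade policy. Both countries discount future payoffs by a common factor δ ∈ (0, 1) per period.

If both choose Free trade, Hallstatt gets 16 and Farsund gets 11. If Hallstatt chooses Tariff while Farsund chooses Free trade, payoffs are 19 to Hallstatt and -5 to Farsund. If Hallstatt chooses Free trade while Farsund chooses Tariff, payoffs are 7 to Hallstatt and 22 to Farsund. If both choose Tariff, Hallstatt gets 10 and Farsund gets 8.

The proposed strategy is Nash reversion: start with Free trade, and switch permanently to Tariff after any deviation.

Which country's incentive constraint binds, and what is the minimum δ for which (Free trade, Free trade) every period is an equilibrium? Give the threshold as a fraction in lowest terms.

Farsund; δ ≥ 11/14

For Hallstatt: deviation gain 19−16 = 3, per-period punishment loss 16−10 = 6. IC gives δ ≥ 3/9 = 1/3.
For Farsund: gain 11, loss 3 per period, so δ ≥ 11/14.
The tighter constraint is Farsund's, so cooperation needs δ ≥ 11/14.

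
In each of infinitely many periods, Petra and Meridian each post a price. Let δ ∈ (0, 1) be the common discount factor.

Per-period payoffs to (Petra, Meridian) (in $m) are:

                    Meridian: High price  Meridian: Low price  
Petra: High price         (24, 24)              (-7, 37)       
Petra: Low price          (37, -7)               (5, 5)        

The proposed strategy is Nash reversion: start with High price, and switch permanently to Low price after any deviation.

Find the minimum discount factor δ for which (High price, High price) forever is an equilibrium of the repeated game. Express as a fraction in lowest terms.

Cooperation forever yields 24 each period: 24/(1−δ).
Deviating yields 37 once, then 5 forever: 37 + 5δ/(1−δ).
No profitable deviation requires 24/(1−δ) ≥ 37 + 5δ/(1−δ).
Multiplying by (1−δ): 24 ≥ 37(1−δ) + 5δ = 37 − 32δ.
So 32δ ≥ 13, i.e. δ ≥ 13/32.

13/32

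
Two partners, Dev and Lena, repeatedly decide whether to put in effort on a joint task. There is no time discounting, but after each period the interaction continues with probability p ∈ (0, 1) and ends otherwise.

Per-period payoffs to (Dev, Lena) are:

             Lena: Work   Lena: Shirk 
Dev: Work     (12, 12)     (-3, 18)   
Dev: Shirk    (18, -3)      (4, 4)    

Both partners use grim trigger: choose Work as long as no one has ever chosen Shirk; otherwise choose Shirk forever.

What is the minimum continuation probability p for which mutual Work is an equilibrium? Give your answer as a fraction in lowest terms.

3/7

Expected cooperation value is 12 + p·12 + p²·12 + … = 12/(1−p); deviation gives 18 + p·4/(1−p).
12 ≥ 18(1−p) + 4p ⇒ 14p ≥ 6 ⇒ p ≥ 6/14 = 3/7.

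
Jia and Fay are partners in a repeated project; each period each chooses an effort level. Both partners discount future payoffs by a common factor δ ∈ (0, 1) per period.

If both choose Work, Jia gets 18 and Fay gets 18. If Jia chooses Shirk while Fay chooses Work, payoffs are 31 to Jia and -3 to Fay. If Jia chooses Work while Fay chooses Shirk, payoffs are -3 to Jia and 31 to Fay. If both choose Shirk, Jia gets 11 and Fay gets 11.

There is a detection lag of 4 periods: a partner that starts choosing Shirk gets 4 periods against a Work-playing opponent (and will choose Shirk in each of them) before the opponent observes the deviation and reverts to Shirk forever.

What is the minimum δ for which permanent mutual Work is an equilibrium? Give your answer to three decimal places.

0.898

The best deviation is to choose Shirk for all 4 undetected periods, earning 31 each, then 11 forever once detected.
Deviation value: 31(1−δ^4)/(1−δ) + 11δ^4/(1−δ); cooperation value: 18/(1−δ).
IC: 18 ≥ 31(1−δ^4) + 11δ^4 = 31 − 20δ^4.
So δ^4 ≥ 13/20, giving δ ≥ (13/20)^(1/4) ≈ 0.898.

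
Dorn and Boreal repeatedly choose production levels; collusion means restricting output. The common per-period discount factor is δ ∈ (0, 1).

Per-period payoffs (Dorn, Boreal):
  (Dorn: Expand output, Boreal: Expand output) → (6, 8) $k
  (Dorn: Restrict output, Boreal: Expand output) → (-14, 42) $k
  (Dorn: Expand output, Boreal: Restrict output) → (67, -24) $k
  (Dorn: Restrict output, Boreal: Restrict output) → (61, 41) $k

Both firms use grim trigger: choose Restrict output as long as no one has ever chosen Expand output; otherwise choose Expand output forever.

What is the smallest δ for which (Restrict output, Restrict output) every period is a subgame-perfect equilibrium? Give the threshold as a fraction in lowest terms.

6/61

Dorn's threshold: (67−61)/(67−6) = 6/61.
Boreal's threshold: (42−41)/(42−8) = 1/34.
6/61 > 1/34, so Dorn binds and δ* = 6/61.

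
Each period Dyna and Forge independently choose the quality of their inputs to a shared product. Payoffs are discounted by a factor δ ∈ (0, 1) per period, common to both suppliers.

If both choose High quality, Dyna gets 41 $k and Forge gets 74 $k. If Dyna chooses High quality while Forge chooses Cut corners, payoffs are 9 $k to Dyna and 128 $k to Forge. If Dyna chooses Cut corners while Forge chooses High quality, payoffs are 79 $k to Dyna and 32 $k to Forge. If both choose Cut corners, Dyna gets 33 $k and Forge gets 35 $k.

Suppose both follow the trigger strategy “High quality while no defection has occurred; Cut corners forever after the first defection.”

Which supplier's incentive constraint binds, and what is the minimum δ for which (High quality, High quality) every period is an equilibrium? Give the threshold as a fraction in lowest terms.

Dyna: cooperation gives 41 each period; deviation gives 79 once then 33 forever.
  41/(1−δ) ≥ 79 + 33δ/(1−δ) ⇒ δ ≥ 38/46 = 19/23.
Forge: cooperation gives 74 each period; deviation gives 128 once then 35 forever.
  δ ≥ 54/93 = 18/31.
Both must hold, so the binding constraint is Dyna's: δ ≥ 19/23.

Dyna; δ ≥ 19/23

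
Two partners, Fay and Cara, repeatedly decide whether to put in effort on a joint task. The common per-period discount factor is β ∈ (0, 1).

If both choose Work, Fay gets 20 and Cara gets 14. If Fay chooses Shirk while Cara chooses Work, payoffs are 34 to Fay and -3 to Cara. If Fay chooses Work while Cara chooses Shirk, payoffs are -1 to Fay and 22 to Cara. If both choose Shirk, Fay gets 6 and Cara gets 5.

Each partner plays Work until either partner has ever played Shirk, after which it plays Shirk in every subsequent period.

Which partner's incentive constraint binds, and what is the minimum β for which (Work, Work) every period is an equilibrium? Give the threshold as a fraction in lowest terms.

Fay's threshold: (34−20)/(34−6) = 1/2.
Cara's threshold: (22−14)/(22−5) = 8/17.
1/2 > 8/17, so Fay binds and β* = 1/2.

Fay; β ≥ 1/2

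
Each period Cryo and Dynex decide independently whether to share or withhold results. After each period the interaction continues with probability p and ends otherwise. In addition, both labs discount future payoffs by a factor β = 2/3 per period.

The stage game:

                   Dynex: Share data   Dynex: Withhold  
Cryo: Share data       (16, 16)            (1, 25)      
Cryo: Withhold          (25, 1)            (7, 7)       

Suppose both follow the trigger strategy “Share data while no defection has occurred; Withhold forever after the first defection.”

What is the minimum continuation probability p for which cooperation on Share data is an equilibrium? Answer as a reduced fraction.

With continuation probability p and discount β, the effective per-period discount factor is βp.
Grim-trigger IC: βp ≥ (25−16)/(25−7) = 1/2.
So p ≥ (1/2)/(2/3) = 3/4.

3/4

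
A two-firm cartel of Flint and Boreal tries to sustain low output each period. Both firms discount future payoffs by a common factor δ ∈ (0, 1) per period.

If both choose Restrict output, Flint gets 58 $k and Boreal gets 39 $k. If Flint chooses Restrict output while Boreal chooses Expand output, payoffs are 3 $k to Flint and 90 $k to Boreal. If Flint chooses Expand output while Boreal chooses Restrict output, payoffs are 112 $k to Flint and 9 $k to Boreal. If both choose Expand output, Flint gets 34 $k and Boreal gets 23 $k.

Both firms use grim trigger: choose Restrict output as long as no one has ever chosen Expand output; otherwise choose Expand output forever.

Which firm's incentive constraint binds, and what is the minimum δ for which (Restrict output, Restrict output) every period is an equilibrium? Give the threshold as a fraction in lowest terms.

Flint: cooperation gives 58 each period; deviation gives 112 once then 34 forever.
  58/(1−δ) ≥ 112 + 34δ/(1−δ) ⇒ δ ≥ 54/78 = 9/13.
Boreal: cooperation gives 39 each period; deviation gives 90 once then 23 forever.
  δ ≥ 51/67.
Both must hold, so the binding constraint is Boreal's: δ ≥ 51/67.

Boreal; δ ≥ 51/67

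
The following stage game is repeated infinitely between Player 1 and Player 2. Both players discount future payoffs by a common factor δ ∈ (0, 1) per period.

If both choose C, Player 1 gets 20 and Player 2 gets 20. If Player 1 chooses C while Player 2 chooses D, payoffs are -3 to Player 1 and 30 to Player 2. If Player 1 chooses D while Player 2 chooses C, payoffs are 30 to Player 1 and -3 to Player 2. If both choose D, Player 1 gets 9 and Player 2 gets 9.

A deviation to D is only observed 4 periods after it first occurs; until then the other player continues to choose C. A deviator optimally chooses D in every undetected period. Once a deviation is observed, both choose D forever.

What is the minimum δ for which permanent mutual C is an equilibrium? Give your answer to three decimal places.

A deviator earns 30 for 4 periods, then 9 forever; cooperating earns 20 forever. Multiplying the IC by (1−δ):
20 ≥ 30(1−δ^4) + 9δ^4, so 21·δ^4 ≥ 10 and δ^4 ≥ 10/21.
δ ≥ (10/21)^(1/4) ≈ 0.831.

0.831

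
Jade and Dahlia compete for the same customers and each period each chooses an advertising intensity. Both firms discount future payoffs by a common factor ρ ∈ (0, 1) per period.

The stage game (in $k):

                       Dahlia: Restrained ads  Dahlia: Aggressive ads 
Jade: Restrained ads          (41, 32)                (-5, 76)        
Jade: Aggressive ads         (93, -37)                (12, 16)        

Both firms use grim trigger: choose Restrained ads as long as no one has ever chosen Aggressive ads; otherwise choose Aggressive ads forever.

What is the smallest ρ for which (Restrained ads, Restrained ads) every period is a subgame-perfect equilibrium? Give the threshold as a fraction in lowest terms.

11/15

Jade's threshold: (93−41)/(93−12) = 52/81.
Dahlia's threshold: (76−32)/(76−16) = 11/15.
52/81 < 11/15, so Dahlia binds and ρ* = 11/15.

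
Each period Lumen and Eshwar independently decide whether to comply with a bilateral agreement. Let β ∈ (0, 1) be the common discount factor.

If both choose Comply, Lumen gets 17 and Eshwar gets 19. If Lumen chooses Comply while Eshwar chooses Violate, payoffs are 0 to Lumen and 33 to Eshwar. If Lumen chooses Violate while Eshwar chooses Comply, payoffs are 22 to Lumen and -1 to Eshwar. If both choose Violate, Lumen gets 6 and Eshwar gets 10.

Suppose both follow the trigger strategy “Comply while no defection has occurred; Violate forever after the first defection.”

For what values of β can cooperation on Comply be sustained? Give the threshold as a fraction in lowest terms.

14/23

Lumen's threshold: (22−17)/(22−6) = 5/16.
Eshwar's threshold: (33−19)/(33−10) = 14/23.
5/16 < 14/23, so Eshwar binds and β* = 14/23.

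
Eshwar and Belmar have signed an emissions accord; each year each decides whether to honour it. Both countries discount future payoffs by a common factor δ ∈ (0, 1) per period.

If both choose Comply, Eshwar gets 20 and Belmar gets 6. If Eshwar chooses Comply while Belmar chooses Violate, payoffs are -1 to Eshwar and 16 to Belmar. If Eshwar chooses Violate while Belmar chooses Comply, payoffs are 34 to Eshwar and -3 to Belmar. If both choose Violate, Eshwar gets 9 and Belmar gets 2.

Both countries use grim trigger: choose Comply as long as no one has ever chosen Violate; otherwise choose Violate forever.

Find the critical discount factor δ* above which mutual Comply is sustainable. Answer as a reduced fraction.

5/7

Eshwar's threshold: (34−20)/(34−9) = 14/25.
Belmar's threshold: (16−6)/(16−2) = 5/7.
14/25 < 5/7, so Belmar binds and δ* = 5/7.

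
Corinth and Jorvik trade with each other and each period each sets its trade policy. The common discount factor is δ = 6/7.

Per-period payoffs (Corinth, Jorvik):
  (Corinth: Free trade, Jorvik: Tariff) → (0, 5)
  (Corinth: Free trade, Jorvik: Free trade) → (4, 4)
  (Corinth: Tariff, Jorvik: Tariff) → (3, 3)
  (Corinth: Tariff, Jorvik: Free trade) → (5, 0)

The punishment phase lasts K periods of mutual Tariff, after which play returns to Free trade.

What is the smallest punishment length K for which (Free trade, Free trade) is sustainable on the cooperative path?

No profitable deviation requires (4−3)(δ+…+δ^K) ≥ 5−4, i.e. δ+…+δ^K ≥ 1 ≈ 1.0000.
With δ = 6/7, the partial sums are K=1: 0.8571, K=2: 1.5918.
K = 2 is the first length at which the sum reaches 1.0000.

2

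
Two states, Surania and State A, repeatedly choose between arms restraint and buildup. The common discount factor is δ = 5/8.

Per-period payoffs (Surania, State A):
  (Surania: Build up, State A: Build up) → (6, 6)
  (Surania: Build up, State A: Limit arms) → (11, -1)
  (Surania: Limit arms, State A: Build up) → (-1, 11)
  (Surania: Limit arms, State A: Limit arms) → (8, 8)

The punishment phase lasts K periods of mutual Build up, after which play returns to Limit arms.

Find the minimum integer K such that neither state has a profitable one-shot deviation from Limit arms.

5

Need Σ_{k=1}^{K} δ^k ≥ (11−8)/(8−6) = 1.5000 at δ = 5/8.
At K = 4 the sum is 1.4124 < 1.5000; at K = 5 it is 1.5077 ≥ 1.5000.
So the minimum punishment length is K = 5.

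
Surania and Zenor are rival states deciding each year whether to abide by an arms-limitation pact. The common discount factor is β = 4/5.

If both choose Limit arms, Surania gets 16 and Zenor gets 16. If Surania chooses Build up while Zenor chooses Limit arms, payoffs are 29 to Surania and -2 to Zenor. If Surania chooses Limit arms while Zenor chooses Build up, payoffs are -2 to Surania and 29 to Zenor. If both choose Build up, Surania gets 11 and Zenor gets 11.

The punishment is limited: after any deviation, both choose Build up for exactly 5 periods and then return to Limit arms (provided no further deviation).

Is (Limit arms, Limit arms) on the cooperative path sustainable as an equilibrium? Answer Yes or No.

A one-shot deviation gives 29 now, then 11 for 5 periods, then back to 16.
Gain from deviating: (29−16) today; loss: (16−11) in each of the next 5 periods.
No-deviation condition: (16−11)(β+…+β^5) ≥ 29−16, i.e. β+…+β^5 ≥ 13/5.
At β = 4/5: β+…+β^5 = 2.6893 ≥ 2.6000.
So cooperation is sustainable.

Yes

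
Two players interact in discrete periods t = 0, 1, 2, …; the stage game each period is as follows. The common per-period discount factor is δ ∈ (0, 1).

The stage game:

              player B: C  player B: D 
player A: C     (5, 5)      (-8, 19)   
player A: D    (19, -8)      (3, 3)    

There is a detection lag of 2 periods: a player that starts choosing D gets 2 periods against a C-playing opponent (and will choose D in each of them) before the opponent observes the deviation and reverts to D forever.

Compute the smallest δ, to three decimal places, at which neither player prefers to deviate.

0.935

A deviator earns 19 for 2 periods, then 3 forever; cooperating earns 5 forever. Multiplying the IC by (1−δ):
5 ≥ 19(1−δ^2) + 3δ^2, so 16·δ^2 ≥ 14 and δ^2 ≥ 7/8.
δ ≥ (7/8)^(1/2) ≈ 0.935.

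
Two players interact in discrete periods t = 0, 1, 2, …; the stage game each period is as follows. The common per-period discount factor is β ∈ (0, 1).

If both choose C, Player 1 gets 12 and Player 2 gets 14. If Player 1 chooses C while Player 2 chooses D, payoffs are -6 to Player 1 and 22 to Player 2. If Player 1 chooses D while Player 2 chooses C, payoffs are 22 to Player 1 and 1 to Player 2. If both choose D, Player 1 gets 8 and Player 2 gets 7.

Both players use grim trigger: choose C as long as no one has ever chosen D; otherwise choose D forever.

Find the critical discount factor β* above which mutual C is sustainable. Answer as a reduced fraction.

Player 1: cooperation gives 12 each period; deviation gives 22 once then 8 forever.
  12/(1−β) ≥ 22 + 8β/(1−β) ⇒ β ≥ 10/14 = 5/7.
Player 2: cooperation gives 14 each period; deviation gives 22 once then 7 forever.
  β ≥ 8/15.
Both must hold, so the binding constraint is Player 1's: β ≥ 5/7.

5/7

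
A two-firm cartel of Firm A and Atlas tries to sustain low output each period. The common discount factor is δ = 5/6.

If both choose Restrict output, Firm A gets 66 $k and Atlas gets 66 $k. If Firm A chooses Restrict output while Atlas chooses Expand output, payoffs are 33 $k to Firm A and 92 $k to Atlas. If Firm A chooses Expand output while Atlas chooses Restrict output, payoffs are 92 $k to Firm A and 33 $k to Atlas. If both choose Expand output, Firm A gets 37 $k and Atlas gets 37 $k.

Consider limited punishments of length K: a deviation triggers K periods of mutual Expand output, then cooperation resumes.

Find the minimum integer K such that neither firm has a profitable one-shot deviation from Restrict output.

2

No profitable deviation requires (66−37)(δ+…+δ^K) ≥ 92−66, i.e. δ+…+δ^K ≥ 26/29 ≈ 0.8966.
With δ = 5/6, the partial sums are K=1: 0.8333, K=2: 1.5278.
K = 2 is the first length at which the sum reaches 0.8966.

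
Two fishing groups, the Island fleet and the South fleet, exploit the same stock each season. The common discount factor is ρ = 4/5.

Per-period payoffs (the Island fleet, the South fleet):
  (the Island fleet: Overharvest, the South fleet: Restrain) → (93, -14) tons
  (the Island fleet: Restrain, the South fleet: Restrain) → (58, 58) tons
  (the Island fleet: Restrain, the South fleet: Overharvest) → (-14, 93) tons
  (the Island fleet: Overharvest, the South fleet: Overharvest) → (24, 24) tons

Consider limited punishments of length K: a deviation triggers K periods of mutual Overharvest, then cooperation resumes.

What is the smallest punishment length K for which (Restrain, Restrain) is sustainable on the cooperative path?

2

IC: ρ(1−ρ^K)/(1−ρ) ≥ (93−58)/(58−24) = 35/34.
With ρ = 4/5: need 1 − ρ^K ≥ 35/34·(1−4/5)/(4/5), i.e. ρ^K ≤ 0.7426.
Since (4/5)^1 = 0.8000 and (4/5)^2 = 0.6400, the smallest such K is 2.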